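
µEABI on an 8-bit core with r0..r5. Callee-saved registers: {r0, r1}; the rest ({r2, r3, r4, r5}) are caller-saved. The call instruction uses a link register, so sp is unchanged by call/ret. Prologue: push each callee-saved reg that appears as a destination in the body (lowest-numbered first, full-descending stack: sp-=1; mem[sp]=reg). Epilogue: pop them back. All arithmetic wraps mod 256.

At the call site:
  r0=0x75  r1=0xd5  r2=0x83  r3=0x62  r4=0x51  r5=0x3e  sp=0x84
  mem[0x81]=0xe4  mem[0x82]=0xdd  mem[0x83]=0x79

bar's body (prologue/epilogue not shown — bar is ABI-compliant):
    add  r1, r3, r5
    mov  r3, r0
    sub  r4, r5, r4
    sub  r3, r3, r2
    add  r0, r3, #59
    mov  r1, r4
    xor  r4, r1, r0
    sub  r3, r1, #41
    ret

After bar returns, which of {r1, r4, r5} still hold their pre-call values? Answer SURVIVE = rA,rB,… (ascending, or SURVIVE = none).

prologue: push r0 -> mem[0x83]=0x75, sp=0x83
prologue: push r1 -> mem[0x82]=0xd5, sp=0x82
body[0] add  r1, r3, r5 -> r1=0xa0
body[1] mov  r3, r0 -> r3=0x75
body[2] sub  r4, r5, r4 -> r4=0xed
body[3] sub  r3, r3, r2 -> r3=0xf2
body[4] add  r0, r3, #59 -> r0=0x2d
body[5] mov  r1, r4 -> r1=0xed
body[6] xor  r4, r1, r0 -> r4=0xc0
body[7] sub  r3, r1, #41 -> r3=0xc4
epilogue: pop r1=0xd5, sp=0x83
epilogue: pop r0=0x75, sp=0x84
r1: callee-saved, written=True
r4: caller-saved, written=True
r5: caller-saved, written=False

SURVIVE = r1,r5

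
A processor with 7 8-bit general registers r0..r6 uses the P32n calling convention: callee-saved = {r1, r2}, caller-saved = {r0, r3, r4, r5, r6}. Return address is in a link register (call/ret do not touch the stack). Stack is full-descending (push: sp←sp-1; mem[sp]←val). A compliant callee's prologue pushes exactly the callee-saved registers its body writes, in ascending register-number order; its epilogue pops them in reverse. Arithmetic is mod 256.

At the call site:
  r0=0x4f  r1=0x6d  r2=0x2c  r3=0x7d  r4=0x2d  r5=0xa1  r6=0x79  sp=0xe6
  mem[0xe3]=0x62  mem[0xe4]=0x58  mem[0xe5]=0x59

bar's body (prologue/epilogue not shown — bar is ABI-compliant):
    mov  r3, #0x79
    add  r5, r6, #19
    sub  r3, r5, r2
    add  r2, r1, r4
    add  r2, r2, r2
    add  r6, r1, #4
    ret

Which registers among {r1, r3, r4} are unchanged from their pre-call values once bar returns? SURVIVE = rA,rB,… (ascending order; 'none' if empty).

prologue: push r2 -> mem[0xe5]=0x2c, sp=0xe5
body[0] mov  r3, #0x79 -> r3=0x79
body[1] add  r5, r6, #19 -> r5=0x8c
body[2] sub  r3, r5, r2 -> r3=0x60
body[3] add  r2, r1, r4 -> r2=0x9a
body[4] add  r2, r2, r2 -> r2=0x34
body[5] add  r6, r1, #4 -> r6=0x71
epilogue: pop r2=0x2c, sp=0xe6
r1: callee-saved, written=False
r3: caller-saved, written=True
r4: caller-saved, written=False

SURVIVE = r1,r4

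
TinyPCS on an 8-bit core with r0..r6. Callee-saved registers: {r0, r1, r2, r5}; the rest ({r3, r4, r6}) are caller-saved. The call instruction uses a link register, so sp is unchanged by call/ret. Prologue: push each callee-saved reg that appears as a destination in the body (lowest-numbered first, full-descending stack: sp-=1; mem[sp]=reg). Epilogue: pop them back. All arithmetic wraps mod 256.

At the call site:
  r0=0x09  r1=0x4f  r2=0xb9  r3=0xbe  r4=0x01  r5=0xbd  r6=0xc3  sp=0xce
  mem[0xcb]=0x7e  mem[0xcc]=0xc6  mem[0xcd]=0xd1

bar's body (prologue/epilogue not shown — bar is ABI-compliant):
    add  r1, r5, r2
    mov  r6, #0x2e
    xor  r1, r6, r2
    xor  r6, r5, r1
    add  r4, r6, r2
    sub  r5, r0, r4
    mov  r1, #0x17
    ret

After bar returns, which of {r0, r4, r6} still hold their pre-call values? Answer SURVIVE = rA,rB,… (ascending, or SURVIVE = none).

SURVIVE = r0

prologue: push r1 → mem[0xcd]=0x4f, sp=0xcd
prologue: push r5 → mem[0xcc]=0xbd, sp=0xcc
body[0] add  r1, r5, r2 → r1=0x76
body[1] mov  r6, #0x2e → r6=0x2e
body[2] xor  r1, r6, r2 → r1=0x97
body[3] xor  r6, r5, r1 → r6=0x2a
body[4] add  r4, r6, r2 → r4=0xe3
body[5] sub  r5, r0, r4 → r5=0x26
body[6] mov  r1, #0x17 → r1=0x17
epilogue: pop r5=0xbd, sp=0xcd
epilogue: pop r1=0x4f, sp=0xce
r0: callee-saved, written=False
r4: caller-saved, written=True
r6: caller-saved, written=True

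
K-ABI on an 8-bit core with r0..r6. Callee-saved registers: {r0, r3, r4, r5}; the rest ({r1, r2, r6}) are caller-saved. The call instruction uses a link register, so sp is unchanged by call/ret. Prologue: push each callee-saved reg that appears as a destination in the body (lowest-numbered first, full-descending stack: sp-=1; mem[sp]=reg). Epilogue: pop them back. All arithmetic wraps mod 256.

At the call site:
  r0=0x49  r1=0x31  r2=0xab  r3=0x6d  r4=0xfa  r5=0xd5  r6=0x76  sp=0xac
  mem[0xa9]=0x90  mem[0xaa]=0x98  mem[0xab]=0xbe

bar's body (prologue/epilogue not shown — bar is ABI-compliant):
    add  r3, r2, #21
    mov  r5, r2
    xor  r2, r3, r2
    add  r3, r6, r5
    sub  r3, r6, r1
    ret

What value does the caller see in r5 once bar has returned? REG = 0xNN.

REG = 0xd5

prologue: push r3 -> mem[0xab]=0x6d, sp=0xab
prologue: push r5 -> mem[0xaa]=0xd5, sp=0xaa
body[0] add  r3, r2, #21 -> r3=0xc0
body[1] mov  r5, r2 -> r5=0xab
body[2] xor  r2, r3, r2 -> r2=0x6b
body[3] add  r3, r6, r5 -> r3=0x21
body[4] sub  r3, r6, r1 -> r3=0x45
epilogue: pop r5=0xd5, sp=0xab
epilogue: pop r3=0x6d, sp=0xac
r5 is callee-saved -> restored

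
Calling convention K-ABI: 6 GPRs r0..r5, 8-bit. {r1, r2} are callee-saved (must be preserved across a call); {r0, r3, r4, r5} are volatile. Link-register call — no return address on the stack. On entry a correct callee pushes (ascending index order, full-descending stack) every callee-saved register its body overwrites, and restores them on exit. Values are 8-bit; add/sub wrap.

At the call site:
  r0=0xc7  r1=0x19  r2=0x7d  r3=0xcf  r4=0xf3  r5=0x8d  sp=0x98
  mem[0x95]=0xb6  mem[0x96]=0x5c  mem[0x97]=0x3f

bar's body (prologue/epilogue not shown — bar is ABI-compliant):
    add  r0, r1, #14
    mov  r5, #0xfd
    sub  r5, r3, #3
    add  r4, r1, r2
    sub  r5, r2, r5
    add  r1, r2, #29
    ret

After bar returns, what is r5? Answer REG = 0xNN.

prologue: push r1 → mem[0x97]=0x19, sp=0x97
body[0] add  r0, r1, #14 → r0=0x27
body[1] mov  r5, #0xfd → r5=0xfd
body[2] sub  r5, r3, #3 → r5=0xcc
body[3] add  r4, r1, r2 → r4=0x96
body[4] sub  r5, r2, r5 → r5=0xb1
body[5] add  r1, r2, #29 → r1=0x9a
epilogue: pop r1=0x19, sp=0x98
r5 is caller-saved → body value

REG = 0xb1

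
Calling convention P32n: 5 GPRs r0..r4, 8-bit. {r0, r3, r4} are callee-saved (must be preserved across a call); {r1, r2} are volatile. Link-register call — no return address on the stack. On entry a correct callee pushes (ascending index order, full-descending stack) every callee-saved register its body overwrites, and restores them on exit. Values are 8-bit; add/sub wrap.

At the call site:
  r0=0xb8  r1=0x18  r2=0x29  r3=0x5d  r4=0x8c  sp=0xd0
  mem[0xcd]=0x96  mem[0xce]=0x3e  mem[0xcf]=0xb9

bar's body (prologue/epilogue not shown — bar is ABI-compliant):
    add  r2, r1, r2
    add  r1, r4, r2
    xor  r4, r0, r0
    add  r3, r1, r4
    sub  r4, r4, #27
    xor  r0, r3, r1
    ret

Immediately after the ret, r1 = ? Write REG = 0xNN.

REG = 0xcd

prologue: push r0 -> mem[0xcf]=0xb8, sp=0xcf
prologue: push r3 -> mem[0xce]=0x5d, sp=0xce
prologue: push r4 -> mem[0xcd]=0x8c, sp=0xcd
body[0] add  r2, r1, r2 -> r2=0x41
body[1] add  r1, r4, r2 -> r1=0xcd
body[2] xor  r4, r0, r0 -> r4=0x00
body[3] add  r3, r1, r4 -> r3=0xcd
body[4] sub  r4, r4, #27 -> r4=0xe5
body[5] xor  r0, r3, r1 -> r0=0x00
epilogue: pop r4=0x8c, sp=0xce
epilogue: pop r3=0x5d, sp=0xcf
epilogue: pop r0=0xb8, sp=0xd0
r1 is caller-saved -> body value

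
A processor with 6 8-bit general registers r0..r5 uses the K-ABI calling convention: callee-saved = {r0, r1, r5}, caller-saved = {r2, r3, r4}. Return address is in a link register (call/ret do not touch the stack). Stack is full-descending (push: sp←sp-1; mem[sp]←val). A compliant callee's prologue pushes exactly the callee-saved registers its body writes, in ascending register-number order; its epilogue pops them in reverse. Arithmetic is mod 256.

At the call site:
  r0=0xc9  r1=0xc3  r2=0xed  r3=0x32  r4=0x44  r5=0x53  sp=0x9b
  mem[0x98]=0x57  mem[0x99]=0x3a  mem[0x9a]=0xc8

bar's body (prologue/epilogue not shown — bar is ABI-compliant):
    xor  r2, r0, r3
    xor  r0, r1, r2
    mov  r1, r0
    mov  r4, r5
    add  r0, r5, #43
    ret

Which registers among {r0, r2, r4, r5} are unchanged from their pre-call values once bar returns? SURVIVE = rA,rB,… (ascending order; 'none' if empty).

SURVIVE = r0,r5

prologue: push r0 -> mem[0x9a]=0xc9, sp=0x9a
prologue: push r1 -> mem[0x99]=0xc3, sp=0x99
body[0] xor  r2, r0, r3 -> r2=0xfb
body[1] xor  r0, r1, r2 -> r0=0x38
body[2] mov  r1, r0 -> r1=0x38
body[3] mov  r4, r5 -> r4=0x53
body[4] add  r0, r5, #43 -> r0=0x7e
epilogue: pop r1=0xc3, sp=0x9a
epilogue: pop r0=0xc9, sp=0x9b
r0: callee-saved, written=True
r2: caller-saved, written=True
r4: caller-saved, written=True
r5: callee-saved, written=False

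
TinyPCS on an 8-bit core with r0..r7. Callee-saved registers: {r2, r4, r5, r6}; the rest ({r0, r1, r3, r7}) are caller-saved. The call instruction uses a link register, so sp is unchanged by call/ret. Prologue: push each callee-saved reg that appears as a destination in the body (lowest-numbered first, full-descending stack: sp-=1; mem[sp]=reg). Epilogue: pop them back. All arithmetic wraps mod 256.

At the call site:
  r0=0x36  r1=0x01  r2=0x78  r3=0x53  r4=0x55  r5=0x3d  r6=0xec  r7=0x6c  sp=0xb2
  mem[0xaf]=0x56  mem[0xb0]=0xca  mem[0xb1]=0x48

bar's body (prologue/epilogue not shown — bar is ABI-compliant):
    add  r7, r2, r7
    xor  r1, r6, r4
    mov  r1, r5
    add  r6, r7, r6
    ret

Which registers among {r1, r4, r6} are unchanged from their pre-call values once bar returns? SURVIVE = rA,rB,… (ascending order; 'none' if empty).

prologue: push r6 → mem[0xb1]=0xec, sp=0xb1
body[0] add  r7, r2, r7 → r7=0xe4
body[1] xor  r1, r6, r4 → r1=0xb9
body[2] mov  r1, r5 → r1=0x3d
body[3] add  r6, r7, r6 → r6=0xd0
epilogue: pop r6=0xec, sp=0xb2
r1: caller-saved, written=True
r4: callee-saved, written=False
r6: callee-saved, written=True

SURVIVE = r4,r6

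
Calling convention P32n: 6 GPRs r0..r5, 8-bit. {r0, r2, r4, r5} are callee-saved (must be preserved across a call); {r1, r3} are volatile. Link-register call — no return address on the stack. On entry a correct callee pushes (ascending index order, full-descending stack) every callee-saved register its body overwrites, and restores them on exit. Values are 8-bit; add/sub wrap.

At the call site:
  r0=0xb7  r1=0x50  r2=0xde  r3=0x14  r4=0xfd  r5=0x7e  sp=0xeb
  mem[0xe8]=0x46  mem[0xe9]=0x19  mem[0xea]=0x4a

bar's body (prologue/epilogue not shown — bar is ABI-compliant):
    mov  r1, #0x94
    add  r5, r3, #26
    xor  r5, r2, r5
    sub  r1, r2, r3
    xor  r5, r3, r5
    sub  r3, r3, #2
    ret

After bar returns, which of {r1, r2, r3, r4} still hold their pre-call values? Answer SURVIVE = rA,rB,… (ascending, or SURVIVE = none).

prologue: push r5 -> mem[0xea]=0x7e, sp=0xea
body[0] mov  r1, #0x94 -> r1=0x94
body[1] add  r5, r3, #26 -> r5=0x2e
body[2] xor  r5, r2, r5 -> r5=0xf0
body[3] sub  r1, r2, r3 -> r1=0xca
body[4] xor  r5, r3, r5 -> r5=0xe4
body[5] sub  r3, r3, #2 -> r3=0x12
epilogue: pop r5=0x7e, sp=0xeb
r1: caller-saved, written=True
r2: callee-saved, written=False
r3: caller-saved, written=True
r4: callee-saved, written=False

SURVIVE = r2,r4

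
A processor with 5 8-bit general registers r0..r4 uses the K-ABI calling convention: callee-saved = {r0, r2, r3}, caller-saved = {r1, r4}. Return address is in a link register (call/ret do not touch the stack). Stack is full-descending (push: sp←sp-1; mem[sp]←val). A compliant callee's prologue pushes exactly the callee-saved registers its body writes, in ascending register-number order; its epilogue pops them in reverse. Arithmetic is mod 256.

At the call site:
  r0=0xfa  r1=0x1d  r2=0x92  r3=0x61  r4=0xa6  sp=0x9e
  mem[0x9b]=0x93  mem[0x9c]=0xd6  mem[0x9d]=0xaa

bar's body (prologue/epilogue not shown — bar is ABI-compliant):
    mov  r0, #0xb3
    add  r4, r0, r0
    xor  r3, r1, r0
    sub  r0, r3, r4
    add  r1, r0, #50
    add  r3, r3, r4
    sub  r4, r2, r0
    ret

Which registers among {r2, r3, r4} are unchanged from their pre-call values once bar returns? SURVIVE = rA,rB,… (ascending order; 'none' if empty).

SURVIVE = r2,r3

prologue: push r0 → mem[0x9d]=0xfa, sp=0x9d
prologue: push r3 → mem[0x9c]=0x61, sp=0x9c
body[0] mov  r0, #0xb3 → r0=0xb3
body[1] add  r4, r0, r0 → r4=0x66
body[2] xor  r3, r1, r0 → r3=0xae
body[3] sub  r0, r3, r4 → r0=0x48
body[4] add  r1, r0, #50 → r1=0x7a
body[5] add  r3, r3, r4 → r3=0x14
body[6] sub  r4, r2, r0 → r4=0x4a
epilogue: pop r3=0x61, sp=0x9d
epilogue: pop r0=0xfa, sp=0x9e
r2: callee-saved, written=False
r3: callee-saved, written=True
r4: caller-saved, written=True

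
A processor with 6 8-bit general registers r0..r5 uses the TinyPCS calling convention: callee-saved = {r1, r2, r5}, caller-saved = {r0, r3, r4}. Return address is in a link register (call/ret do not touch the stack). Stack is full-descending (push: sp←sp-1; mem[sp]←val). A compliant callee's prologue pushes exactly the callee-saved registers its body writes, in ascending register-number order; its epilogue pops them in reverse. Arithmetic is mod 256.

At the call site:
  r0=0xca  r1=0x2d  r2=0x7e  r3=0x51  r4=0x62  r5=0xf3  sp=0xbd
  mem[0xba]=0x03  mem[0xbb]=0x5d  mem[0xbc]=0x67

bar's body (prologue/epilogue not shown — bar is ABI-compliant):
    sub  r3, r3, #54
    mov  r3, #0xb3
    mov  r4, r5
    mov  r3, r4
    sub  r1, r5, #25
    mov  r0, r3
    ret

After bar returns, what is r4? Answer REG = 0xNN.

REG = 0xf3

prologue: push r1 → mem[0xbc]=0x2d, sp=0xbc
body[0] sub  r3, r3, #54 → r3=0x1b
body[1] mov  r3, #0xb3 → r3=0xb3
body[2] mov  r4, r5 → r4=0xf3
body[3] mov  r3, r4 → r3=0xf3
body[4] sub  r1, r5, #25 → r1=0xda
body[5] mov  r0, r3 → r0=0xf3
epilogue: pop r1=0x2d, sp=0xbd
r4 is caller-saved → body value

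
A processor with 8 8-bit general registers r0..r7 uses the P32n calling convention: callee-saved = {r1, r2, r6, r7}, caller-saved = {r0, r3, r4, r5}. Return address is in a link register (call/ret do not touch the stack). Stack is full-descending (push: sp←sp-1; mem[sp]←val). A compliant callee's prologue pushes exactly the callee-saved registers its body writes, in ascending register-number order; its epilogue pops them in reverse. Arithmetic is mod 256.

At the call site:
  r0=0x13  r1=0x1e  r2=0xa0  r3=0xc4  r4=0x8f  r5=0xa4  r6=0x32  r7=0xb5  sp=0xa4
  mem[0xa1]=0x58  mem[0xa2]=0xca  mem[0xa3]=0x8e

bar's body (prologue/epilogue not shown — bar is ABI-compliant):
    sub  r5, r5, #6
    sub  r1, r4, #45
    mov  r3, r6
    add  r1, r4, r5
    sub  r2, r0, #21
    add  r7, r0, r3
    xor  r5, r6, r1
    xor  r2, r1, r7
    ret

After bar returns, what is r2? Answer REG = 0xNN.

prologue: push r1 → mem[0xa3]=0x1e, sp=0xa3
prologue: push r2 → mem[0xa2]=0xa0, sp=0xa2
prologue: push r7 → mem[0xa1]=0xb5, sp=0xa1
body[0] sub  r5, r5, #6 → r5=0x9e
body[1] sub  r1, r4, #45 → r1=0x62
body[2] mov  r3, r6 → r3=0x32
body[3] add  r1, r4, r5 → r1=0x2d
body[4] sub  r2, r0, #21 → r2=0xfe
body[5] add  r7, r0, r3 → r7=0x45
body[6] xor  r5, r6, r1 → r5=0x1f
body[7] xor  r2, r1, r7 → r2=0x68
epilogue: pop r7=0xb5, sp=0xa2
epilogue: pop r2=0xa0, sp=0xa3
epilogue: pop r1=0x1e, sp=0xa4
r2 is callee-saved → restored

REG = 0xa0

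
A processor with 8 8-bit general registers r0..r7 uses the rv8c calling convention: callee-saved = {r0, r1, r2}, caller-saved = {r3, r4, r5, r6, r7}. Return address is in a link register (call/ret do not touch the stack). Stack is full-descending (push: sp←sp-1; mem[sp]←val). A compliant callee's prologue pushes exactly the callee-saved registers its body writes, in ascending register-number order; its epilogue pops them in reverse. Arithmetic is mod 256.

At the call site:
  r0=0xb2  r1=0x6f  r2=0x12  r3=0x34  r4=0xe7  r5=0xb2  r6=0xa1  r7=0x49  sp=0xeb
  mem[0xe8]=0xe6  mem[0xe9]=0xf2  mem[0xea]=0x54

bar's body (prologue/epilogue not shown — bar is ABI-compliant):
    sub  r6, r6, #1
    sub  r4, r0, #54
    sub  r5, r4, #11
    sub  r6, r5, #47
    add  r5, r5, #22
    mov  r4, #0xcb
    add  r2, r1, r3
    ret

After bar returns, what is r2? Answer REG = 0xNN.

REG = 0x12

prologue: push r2 → mem[0xea]=0x12, sp=0xea
body[0] sub  r6, r6, #1 → r6=0xa0
body[1] sub  r4, r0, #54 → r4=0x7c
body[2] sub  r5, r4, #11 → r5=0x71
body[3] sub  r6, r5, #47 → r6=0x42
body[4] add  r5, r5, #22 → r5=0x87
body[5] mov  r4, #0xcb → r4=0xcb
body[6] add  r2, r1, r3 → r2=0xa3
epilogue: pop r2=0x12, sp=0xeb
r2 is callee-saved → restored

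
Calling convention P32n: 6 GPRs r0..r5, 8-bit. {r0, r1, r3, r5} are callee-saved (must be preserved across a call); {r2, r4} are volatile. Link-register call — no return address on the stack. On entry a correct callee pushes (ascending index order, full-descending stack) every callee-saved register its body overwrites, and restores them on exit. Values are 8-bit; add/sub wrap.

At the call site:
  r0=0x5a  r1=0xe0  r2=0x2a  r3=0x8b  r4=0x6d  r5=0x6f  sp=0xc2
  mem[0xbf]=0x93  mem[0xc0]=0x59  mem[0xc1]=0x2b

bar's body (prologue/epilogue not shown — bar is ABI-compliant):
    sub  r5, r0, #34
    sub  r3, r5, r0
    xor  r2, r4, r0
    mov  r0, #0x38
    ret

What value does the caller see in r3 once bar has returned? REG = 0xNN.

prologue: push r0 → mem[0xc1]=0x5a, sp=0xc1
prologue: push r3 → mem[0xc0]=0x8b, sp=0xc0
prologue: push r5 → mem[0xbf]=0x6f, sp=0xbf
body[0] sub  r5, r0, #34 → r5=0x38
body[1] sub  r3, r5, r0 → r3=0xde
body[2] xor  r2, r4, r0 → r2=0x37
body[3] mov  r0, #0x38 → r0=0x38
epilogue: pop r5=0x6f, sp=0xc0
epilogue: pop r3=0x8b, sp=0xc1
epilogue: pop r0=0x5a, sp=0xc2
r3 is callee-saved → restored

REG = 0x8b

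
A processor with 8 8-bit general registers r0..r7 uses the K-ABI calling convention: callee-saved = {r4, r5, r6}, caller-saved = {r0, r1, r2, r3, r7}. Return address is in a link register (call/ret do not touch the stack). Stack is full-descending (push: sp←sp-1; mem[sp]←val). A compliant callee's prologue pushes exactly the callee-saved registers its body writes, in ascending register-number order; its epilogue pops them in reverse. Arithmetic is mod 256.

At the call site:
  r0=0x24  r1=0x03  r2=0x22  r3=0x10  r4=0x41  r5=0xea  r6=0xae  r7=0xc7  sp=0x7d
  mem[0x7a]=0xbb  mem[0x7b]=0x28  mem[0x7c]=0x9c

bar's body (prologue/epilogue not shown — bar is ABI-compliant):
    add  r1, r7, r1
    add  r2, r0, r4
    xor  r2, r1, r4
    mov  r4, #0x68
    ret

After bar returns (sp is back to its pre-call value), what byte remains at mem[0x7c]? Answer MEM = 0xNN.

MEM = 0x41

prologue: push r4 → mem[0x7c]=0x41, sp=0x7c
body[0] add  r1, r7, r1 → r1=0xca
body[1] add  r2, r0, r4 → r2=0x65
body[2] xor  r2, r1, r4 → r2=0x8b
body[3] mov  r4, #0x68 → r4=0x68
epilogue: pop r4=0x41, sp=0x7d
prologue pushed ['r4'] at ['0x7c']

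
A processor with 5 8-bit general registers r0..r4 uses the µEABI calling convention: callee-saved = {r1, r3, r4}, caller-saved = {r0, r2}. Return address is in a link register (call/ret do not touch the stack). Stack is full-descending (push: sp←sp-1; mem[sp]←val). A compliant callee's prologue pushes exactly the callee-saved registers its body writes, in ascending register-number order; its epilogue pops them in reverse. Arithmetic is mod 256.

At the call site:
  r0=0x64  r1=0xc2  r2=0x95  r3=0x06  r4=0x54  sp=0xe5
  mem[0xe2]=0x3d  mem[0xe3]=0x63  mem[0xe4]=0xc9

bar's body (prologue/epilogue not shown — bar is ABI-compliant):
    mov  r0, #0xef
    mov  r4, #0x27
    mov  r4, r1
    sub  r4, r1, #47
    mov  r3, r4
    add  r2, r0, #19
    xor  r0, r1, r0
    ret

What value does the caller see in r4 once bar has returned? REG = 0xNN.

prologue: push r3 → mem[0xe4]=0x06, sp=0xe4
prologue: push r4 → mem[0xe3]=0x54, sp=0xe3
body[0] mov  r0, #0xef → r0=0xef
body[1] mov  r4, #0x27 → r4=0x27
body[2] mov  r4, r1 → r4=0xc2
body[3] sub  r4, r1, #47 → r4=0x93
body[4] mov  r3, r4 → r3=0x93
body[5] add  r2, r0, #19 → r2=0x02
body[6] xor  r0, r1, r0 → r0=0x2d
epilogue: pop r4=0x54, sp=0xe4
epilogue: pop r3=0x06, sp=0xe5
r4 is callee-saved → restored

REG = 0x54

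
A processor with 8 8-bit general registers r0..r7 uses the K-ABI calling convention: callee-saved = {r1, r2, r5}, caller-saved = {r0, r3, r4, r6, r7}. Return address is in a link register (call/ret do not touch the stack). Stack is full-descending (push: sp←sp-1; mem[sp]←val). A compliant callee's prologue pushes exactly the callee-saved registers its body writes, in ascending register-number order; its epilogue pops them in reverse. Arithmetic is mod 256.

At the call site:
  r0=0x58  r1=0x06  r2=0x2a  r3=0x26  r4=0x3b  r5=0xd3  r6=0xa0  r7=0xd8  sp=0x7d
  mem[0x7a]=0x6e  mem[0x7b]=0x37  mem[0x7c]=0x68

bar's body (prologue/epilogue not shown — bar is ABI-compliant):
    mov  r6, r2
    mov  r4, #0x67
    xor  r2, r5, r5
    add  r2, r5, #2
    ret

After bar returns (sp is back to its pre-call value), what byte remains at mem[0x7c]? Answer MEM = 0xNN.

prologue: push r2 → mem[0x7c]=0x2a, sp=0x7c
body[0] mov  r6, r2 → r6=0x2a
body[1] mov  r4, #0x67 → r4=0x67
body[2] xor  r2, r5, r5 → r2=0x00
body[3] add  r2, r5, #2 → r2=0xd5
epilogue: pop r2=0x2a, sp=0x7d
prologue pushed ['r2'] at ['0x7c']

MEM = 0x2a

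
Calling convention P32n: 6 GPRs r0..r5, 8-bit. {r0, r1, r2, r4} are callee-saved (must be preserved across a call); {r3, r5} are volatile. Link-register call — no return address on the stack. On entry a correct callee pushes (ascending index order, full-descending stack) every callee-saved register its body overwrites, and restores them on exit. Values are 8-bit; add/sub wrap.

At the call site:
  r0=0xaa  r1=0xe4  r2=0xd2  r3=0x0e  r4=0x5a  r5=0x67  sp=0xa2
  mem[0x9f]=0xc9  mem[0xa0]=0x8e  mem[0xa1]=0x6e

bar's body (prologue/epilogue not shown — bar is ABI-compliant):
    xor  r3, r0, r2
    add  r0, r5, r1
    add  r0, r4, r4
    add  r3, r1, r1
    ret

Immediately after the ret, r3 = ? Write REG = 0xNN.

REG = 0xc8

prologue: push r0 -> mem[0xa1]=0xaa, sp=0xa1
body[0] xor  r3, r0, r2 -> r3=0x78
body[1] add  r0, r5, r1 -> r0=0x4b
body[2] add  r0, r4, r4 -> r0=0xb4
body[3] add  r3, r1, r1 -> r3=0xc8
epilogue: pop r0=0xaa, sp=0xa2
r3 is caller-saved -> body value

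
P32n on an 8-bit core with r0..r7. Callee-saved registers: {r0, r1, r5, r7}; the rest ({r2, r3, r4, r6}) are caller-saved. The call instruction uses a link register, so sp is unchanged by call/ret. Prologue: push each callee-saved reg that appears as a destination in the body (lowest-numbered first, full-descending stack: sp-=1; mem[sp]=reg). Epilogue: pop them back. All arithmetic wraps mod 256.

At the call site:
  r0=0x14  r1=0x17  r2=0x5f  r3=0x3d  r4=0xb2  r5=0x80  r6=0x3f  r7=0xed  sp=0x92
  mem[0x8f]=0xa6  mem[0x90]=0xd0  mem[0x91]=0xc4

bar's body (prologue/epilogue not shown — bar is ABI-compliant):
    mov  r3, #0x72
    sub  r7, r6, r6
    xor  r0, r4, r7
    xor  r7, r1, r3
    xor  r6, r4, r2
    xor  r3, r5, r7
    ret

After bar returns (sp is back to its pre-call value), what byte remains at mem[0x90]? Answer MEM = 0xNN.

prologue: push r0 → mem[0x91]=0x14, sp=0x91
prologue: push r7 → mem[0x90]=0xed, sp=0x90
body[0] mov  r3, #0x72 → r3=0x72
body[1] sub  r7, r6, r6 → r7=0x00
body[2] xor  r0, r4, r7 → r0=0xb2
body[3] xor  r7, r1, r3 → r7=0x65
body[4] xor  r6, r4, r2 → r6=0xed
body[5] xor  r3, r5, r7 → r3=0xe5
epilogue: pop r7=0xed, sp=0x91
epilogue: pop r0=0x14, sp=0x92
prologue pushed ['r0', 'r7'] at ['0x91', '0x90']

MEM = 0xed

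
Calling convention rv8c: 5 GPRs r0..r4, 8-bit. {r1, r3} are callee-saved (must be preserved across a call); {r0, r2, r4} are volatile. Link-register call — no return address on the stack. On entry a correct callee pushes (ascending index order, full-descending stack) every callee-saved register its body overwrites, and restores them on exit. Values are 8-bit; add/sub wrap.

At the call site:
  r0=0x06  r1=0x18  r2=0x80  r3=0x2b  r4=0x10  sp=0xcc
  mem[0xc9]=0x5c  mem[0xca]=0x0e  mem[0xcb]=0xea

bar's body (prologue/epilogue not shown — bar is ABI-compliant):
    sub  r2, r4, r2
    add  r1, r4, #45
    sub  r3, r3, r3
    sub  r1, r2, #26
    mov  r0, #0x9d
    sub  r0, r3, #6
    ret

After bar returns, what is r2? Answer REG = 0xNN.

REG = 0x90

prologue: push r1 → mem[0xcb]=0x18, sp=0xcb
prologue: push r3 → mem[0xca]=0x2b, sp=0xca
body[0] sub  r2, r4, r2 → r2=0x90
body[1] add  r1, r4, #45 → r1=0x3d
body[2] sub  r3, r3, r3 → r3=0x00
body[3] sub  r1, r2, #26 → r1=0x76
body[4] mov  r0, #0x9d → r0=0x9d
body[5] sub  r0, r3, #6 → r0=0xfa
epilogue: pop r3=0x2b, sp=0xcb
epilogue: pop r1=0x18, sp=0xcc
r2 is caller-saved → body value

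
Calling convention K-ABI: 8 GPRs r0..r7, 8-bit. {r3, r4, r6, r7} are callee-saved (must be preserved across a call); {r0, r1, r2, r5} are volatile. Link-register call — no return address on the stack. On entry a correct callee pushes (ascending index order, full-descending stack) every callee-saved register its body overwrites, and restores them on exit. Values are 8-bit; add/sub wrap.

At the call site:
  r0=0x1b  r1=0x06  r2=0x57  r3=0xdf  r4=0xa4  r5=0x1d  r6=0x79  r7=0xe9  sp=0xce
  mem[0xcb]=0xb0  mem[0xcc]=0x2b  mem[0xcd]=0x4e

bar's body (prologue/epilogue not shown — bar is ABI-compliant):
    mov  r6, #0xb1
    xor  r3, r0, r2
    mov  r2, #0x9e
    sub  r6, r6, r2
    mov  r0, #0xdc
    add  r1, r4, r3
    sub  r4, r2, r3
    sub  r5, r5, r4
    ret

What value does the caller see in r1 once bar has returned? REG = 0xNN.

REG = 0xf0

prologue: push r3 -> mem[0xcd]=0xdf, sp=0xcd
prologue: push r4 -> mem[0xcc]=0xa4, sp=0xcc
prologue: push r6 -> mem[0xcb]=0x79, sp=0xcb
body[0] mov  r6, #0xb1 -> r6=0xb1
body[1] xor  r3, r0, r2 -> r3=0x4c
body[2] mov  r2, #0x9e -> r2=0x9e
body[3] sub  r6, r6, r2 -> r6=0x13
body[4] mov  r0, #0xdc -> r0=0xdc
body[5] add  r1, r4, r3 -> r1=0xf0
body[6] sub  r4, r2, r3 -> r4=0x52
body[7] sub  r5, r5, r4 -> r5=0xcb
epilogue: pop r6=0x79, sp=0xcc
epilogue: pop r4=0xa4, sp=0xcd
epilogue: pop r3=0xdf, sp=0xce
r1 is caller-saved -> body value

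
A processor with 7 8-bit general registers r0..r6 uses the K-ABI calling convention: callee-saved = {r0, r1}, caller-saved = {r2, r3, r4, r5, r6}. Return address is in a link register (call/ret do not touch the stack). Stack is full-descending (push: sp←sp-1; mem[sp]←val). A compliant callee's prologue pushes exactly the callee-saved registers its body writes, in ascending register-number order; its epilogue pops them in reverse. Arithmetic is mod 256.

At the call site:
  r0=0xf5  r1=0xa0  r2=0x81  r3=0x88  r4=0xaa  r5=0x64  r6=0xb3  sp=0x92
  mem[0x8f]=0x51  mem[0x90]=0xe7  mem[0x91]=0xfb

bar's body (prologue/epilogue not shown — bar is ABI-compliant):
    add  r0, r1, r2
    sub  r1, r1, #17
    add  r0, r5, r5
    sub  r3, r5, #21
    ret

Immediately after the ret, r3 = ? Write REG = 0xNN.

REG = 0x4f

prologue: push r0 → mem[0x91]=0xf5, sp=0x91
prologue: push r1 → mem[0x90]=0xa0, sp=0x90
body[0] add  r0, r1, r2 → r0=0x21
body[1] sub  r1, r1, #17 → r1=0x8f
body[2] add  r0, r5, r5 → r0=0xc8
body[3] sub  r3, r5, #21 → r3=0x4f
epilogue: pop r1=0xa0, sp=0x91
epilogue: pop r0=0xf5, sp=0x92
r3 is caller-saved → body value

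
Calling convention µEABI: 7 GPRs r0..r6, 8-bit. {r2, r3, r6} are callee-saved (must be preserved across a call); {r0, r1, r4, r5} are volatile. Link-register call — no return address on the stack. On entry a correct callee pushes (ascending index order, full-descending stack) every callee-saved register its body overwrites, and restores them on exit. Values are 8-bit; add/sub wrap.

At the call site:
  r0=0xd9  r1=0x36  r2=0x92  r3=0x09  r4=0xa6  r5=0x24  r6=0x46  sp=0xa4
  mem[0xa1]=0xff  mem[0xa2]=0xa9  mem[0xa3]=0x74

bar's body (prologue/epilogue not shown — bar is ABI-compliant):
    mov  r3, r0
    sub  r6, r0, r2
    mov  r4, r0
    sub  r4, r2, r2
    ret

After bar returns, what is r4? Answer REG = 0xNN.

REG = 0x00

prologue: push r3 → mem[0xa3]=0x09, sp=0xa3
prologue: push r6 → mem[0xa2]=0x46, sp=0xa2
body[0] mov  r3, r0 → r3=0xd9
body[1] sub  r6, r0, r2 → r6=0x47
body[2] mov  r4, r0 → r4=0xd9
body[3] sub  r4, r2, r2 → r4=0x00
epilogue: pop r6=0x46, sp=0xa3
epilogue: pop r3=0x09, sp=0xa4
r4 is caller-saved → body value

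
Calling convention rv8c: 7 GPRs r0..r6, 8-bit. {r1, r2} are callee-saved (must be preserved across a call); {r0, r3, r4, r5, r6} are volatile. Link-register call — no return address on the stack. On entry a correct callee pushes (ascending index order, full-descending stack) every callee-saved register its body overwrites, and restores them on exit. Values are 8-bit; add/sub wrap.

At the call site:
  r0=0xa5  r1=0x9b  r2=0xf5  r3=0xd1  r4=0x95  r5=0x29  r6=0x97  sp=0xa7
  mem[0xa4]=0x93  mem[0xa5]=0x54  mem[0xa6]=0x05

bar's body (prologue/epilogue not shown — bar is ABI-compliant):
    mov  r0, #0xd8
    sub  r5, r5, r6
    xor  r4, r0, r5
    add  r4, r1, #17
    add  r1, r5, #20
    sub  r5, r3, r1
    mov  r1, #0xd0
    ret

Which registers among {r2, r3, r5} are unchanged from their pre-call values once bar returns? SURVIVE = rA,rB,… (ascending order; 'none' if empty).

prologue: push r1 -> mem[0xa6]=0x9b, sp=0xa6
body[0] mov  r0, #0xd8 -> r0=0xd8
body[1] sub  r5, r5, r6 -> r5=0x92
body[2] xor  r4, r0, r5 -> r4=0x4a
body[3] add  r4, r1, #17 -> r4=0xac
body[4] add  r1, r5, #20 -> r1=0xa6
body[5] sub  r5, r3, r1 -> r5=0x2b
body[6] mov  r1, #0xd0 -> r1=0xd0
epilogue: pop r1=0x9b, sp=0xa7
r2: callee-saved, written=False
r3: caller-saved, written=False
r5: caller-saved, written=True

SURVIVE = r2,r3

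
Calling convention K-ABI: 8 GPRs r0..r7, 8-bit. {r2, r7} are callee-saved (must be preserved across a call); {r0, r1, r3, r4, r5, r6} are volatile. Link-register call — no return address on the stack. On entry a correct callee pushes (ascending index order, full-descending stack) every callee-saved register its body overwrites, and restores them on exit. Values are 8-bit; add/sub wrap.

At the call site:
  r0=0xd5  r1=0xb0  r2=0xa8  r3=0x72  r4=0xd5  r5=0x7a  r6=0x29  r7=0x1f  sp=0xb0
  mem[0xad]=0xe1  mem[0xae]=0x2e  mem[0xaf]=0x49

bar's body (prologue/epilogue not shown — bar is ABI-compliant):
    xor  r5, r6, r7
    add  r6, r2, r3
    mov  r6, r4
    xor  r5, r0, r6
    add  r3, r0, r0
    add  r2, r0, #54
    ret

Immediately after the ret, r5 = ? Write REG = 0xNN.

prologue: push r2 -> mem[0xaf]=0xa8, sp=0xaf
body[0] xor  r5, r6, r7 -> r5=0x36
body[1] add  r6, r2, r3 -> r6=0x1a
body[2] mov  r6, r4 -> r6=0xd5
body[3] xor  r5, r0, r6 -> r5=0x00
body[4] add  r3, r0, r0 -> r3=0xaa
body[5] add  r2, r0, #54 -> r2=0x0b
epilogue: pop r2=0xa8, sp=0xb0
r5 is caller-saved -> body value

REG = 0x00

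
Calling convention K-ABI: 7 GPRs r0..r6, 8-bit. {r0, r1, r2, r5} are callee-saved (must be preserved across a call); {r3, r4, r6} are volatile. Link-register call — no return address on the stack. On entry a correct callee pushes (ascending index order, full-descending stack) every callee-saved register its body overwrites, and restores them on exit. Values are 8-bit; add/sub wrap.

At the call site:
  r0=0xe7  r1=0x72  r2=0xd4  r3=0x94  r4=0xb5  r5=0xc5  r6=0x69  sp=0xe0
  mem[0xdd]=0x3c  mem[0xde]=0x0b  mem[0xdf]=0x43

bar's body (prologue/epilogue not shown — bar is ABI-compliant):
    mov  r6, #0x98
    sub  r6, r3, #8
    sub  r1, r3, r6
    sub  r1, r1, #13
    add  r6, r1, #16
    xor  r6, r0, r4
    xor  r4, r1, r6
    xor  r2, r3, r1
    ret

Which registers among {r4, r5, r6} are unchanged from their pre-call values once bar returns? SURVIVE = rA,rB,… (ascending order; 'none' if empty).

SURVIVE = r5

prologue: push r1 -> mem[0xdf]=0x72, sp=0xdf
prologue: push r2 -> mem[0xde]=0xd4, sp=0xde
body[0] mov  r6, #0x98 -> r6=0x98
body[1] sub  r6, r3, #8 -> r6=0x8c
body[2] sub  r1, r3, r6 -> r1=0x08
body[3] sub  r1, r1, #13 -> r1=0xfb
body[4] add  r6, r1, #16 -> r6=0x0b
body[5] xor  r6, r0, r4 -> r6=0x52
body[6] xor  r4, r1, r6 -> r4=0xa9
body[7] xor  r2, r3, r1 -> r2=0x6f
epilogue: pop r2=0xd4, sp=0xdf
epilogue: pop r1=0x72, sp=0xe0
r4: caller-saved, written=True
r5: callee-saved, written=False
r6: caller-saved, written=True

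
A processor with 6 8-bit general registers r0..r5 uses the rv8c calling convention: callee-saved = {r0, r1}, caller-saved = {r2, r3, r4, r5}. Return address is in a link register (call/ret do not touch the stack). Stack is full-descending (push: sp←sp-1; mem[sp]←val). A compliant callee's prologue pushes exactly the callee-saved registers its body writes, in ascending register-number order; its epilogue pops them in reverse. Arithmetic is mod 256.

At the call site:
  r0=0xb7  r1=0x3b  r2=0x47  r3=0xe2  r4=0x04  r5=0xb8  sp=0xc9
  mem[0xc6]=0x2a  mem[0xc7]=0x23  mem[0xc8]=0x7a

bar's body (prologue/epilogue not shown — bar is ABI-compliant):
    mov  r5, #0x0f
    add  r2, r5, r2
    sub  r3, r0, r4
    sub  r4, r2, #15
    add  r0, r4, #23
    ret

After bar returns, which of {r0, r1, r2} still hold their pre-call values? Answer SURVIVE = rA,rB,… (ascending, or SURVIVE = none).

SURVIVE = r0,r1

prologue: push r0 → mem[0xc8]=0xb7, sp=0xc8
body[0] mov  r5, #0x0f → r5=0x0f
body[1] add  r2, r5, r2 → r2=0x56
body[2] sub  r3, r0, r4 → r3=0xb3
body[3] sub  r4, r2, #15 → r4=0x47
body[4] add  r0, r4, #23 → r0=0x5e
epilogue: pop r0=0xb7, sp=0xc9
r0: callee-saved, written=True
r1: callee-saved, written=False
r2: caller-saved, written=True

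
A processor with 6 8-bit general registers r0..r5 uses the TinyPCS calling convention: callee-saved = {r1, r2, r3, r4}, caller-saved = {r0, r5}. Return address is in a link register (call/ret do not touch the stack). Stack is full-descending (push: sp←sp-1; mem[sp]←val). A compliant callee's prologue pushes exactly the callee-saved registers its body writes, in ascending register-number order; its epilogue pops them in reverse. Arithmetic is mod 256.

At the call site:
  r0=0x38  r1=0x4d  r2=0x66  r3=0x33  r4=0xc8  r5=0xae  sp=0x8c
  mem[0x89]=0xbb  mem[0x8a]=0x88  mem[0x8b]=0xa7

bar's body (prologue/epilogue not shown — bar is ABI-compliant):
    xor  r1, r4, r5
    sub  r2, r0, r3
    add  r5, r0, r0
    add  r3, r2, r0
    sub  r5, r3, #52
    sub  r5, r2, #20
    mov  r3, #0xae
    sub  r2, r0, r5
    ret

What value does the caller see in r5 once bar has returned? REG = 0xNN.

prologue: push r1 → mem[0x8b]=0x4d, sp=0x8b
prologue: push r2 → mem[0x8a]=0x66, sp=0x8a
prologue: push r3 → mem[0x89]=0x33, sp=0x89
body[0] xor  r1, r4, r5 → r1=0x66
body[1] sub  r2, r0, r3 → r2=0x05
body[2] add  r5, r0, r0 → r5=0x70
body[3] add  r3, r2, r0 → r3=0x3d
body[4] sub  r5, r3, #52 → r5=0x09
body[5] sub  r5, r2, #20 → r5=0xf1
body[6] mov  r3, #0xae → r3=0xae
body[7] sub  r2, r0, r5 → r2=0x47
epilogue: pop r3=0x33, sp=0x8a
epilogue: pop r2=0x66, sp=0x8b
epilogue: pop r1=0x4d, sp=0x8c
r5 is caller-saved → body value

REG = 0xf1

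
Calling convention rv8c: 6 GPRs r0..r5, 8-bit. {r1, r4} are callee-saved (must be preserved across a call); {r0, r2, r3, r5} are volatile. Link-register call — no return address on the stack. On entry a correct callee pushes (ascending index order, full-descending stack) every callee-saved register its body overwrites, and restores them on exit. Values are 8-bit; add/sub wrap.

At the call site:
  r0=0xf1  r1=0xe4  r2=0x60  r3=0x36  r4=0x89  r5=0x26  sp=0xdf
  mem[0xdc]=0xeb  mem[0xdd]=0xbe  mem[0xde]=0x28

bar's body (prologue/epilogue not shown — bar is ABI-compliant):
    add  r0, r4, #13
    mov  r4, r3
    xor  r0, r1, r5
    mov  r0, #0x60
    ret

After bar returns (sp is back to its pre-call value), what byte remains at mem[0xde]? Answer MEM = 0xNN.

MEM = 0x89

prologue: push r4 → mem[0xde]=0x89, sp=0xde
body[0] add  r0, r4, #13 → r0=0x96
body[1] mov  r4, r3 → r4=0x36
body[2] xor  r0, r1, r5 → r0=0xc2
body[3] mov  r0, #0x60 → r0=0x60
epilogue: pop r4=0x89, sp=0xdf
prologue pushed ['r4'] at ['0xde']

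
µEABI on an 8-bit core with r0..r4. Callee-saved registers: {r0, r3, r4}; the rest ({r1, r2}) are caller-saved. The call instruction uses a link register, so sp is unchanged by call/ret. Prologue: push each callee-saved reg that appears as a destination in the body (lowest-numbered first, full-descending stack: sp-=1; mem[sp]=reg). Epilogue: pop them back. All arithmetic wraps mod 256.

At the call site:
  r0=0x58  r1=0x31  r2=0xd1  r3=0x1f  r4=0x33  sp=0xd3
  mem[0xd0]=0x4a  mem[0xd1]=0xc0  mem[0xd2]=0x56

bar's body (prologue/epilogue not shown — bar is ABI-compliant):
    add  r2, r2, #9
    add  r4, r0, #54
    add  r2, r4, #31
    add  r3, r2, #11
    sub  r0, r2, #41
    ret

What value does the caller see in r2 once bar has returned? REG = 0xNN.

REG = 0xad

prologue: push r0 → mem[0xd2]=0x58, sp=0xd2
prologue: push r3 → mem[0xd1]=0x1f, sp=0xd1
prologue: push r4 → mem[0xd0]=0x33, sp=0xd0
body[0] add  r2, r2, #9 → r2=0xda
body[1] add  r4, r0, #54 → r4=0x8e
body[2] add  r2, r4, #31 → r2=0xad
body[3] add  r3, r2, #11 → r3=0xb8
body[4] sub  r0, r2, #41 → r0=0x84
epilogue: pop r4=0x33, sp=0xd1
epilogue: pop r3=0x1f, sp=0xd2
epilogue: pop r0=0x58, sp=0xd3
r2 is caller-saved → body value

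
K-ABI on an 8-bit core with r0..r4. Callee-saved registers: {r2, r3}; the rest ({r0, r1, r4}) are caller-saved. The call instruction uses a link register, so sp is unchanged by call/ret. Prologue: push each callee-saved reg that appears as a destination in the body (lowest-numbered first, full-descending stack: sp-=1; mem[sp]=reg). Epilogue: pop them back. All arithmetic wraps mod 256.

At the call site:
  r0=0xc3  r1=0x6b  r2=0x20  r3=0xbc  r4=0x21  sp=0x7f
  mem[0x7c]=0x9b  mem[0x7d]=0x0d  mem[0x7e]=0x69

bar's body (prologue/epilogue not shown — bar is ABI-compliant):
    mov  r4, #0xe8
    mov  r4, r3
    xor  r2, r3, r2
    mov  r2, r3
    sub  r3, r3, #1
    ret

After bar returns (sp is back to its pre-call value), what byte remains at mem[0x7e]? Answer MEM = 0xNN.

MEM = 0x20

prologue: push r2 -> mem[0x7e]=0x20, sp=0x7e
prologue: push r3 -> mem[0x7d]=0xbc, sp=0x7d
body[0] mov  r4, #0xe8 -> r4=0xe8
body[1] mov  r4, r3 -> r4=0xbc
body[2] xor  r2, r3, r2 -> r2=0x9c
body[3] mov  r2, r3 -> r2=0xbc
body[4] sub  r3, r3, #1 -> r3=0xbb
epilogue: pop r3=0xbc, sp=0x7e
epilogue: pop r2=0x20, sp=0x7f
prologue pushed ['r2', 'r3'] at ['0x7e', '0x7d']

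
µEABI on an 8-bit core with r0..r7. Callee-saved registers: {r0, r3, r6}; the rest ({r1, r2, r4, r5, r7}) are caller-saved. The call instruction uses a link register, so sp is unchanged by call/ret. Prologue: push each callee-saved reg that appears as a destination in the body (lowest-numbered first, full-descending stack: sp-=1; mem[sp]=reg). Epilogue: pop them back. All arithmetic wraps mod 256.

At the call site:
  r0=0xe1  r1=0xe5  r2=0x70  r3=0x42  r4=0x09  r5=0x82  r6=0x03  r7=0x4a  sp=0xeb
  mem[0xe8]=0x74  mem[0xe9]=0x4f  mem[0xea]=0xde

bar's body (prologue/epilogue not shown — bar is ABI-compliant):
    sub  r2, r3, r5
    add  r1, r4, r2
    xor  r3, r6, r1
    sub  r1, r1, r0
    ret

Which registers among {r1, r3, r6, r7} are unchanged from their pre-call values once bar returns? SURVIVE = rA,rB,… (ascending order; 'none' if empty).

prologue: push r3 → mem[0xea]=0x42, sp=0xea
body[0] sub  r2, r3, r5 → r2=0xc0
body[1] add  r1, r4, r2 → r1=0xc9
body[2] xor  r3, r6, r1 → r3=0xca
body[3] sub  r1, r1, r0 → r1=0xe8
epilogue: pop r3=0x42, sp=0xeb
r1: caller-saved, written=True
r3: callee-saved, written=True
r6: callee-saved, written=False
r7: caller-saved, written=False

SURVIVE = r3,r6,r7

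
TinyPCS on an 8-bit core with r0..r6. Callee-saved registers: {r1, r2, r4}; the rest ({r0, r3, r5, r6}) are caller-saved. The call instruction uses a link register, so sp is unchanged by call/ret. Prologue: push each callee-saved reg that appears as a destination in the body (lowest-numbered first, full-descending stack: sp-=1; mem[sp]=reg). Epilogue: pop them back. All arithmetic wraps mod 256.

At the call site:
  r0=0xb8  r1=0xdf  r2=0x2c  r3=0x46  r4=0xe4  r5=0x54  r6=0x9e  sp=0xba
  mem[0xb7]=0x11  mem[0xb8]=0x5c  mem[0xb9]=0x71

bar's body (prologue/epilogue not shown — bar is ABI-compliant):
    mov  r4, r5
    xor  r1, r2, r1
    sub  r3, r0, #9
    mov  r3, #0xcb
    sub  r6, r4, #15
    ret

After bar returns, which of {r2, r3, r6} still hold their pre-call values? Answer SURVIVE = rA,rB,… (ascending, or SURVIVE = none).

prologue: push r1 -> mem[0xb9]=0xdf, sp=0xb9
prologue: push r4 -> mem[0xb8]=0xe4, sp=0xb8
body[0] mov  r4, r5 -> r4=0x54
body[1] xor  r1, r2, r1 -> r1=0xf3
body[2] sub  r3, r0, #9 -> r3=0xaf
body[3] mov  r3, #0xcb -> r3=0xcb
body[4] sub  r6, r4, #15 -> r6=0x45
epilogue: pop r4=0xe4, sp=0xb9
epilogue: pop r1=0xdf, sp=0xba
r2: callee-saved, written=False
r3: caller-saved, written=True
r6: caller-saved, written=True

SURVIVE = r2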